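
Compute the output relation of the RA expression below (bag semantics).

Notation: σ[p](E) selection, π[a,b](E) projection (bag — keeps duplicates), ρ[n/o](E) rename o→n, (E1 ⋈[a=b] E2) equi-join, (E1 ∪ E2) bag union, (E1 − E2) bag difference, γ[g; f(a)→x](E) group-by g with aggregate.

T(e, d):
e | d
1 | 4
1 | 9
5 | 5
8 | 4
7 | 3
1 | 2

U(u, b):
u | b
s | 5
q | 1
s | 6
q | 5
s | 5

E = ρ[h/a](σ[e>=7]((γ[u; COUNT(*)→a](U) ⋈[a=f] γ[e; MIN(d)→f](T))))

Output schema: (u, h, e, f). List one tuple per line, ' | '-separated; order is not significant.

Per-node cardinality:
  U → 5
  γ[u; COUNT(*)→a](U) → 2
  T → 6
  γ[e; MIN(d)→f](T) → 4
  (γ[u; COUNT(*)→a](U) ⋈[a=f] γ[e; MIN(d)→f](T)) → 2
  σ[e>=7]((γ[u; COUNT(*)→a](U) ⋈[a=f] γ[e; MIN(d)→f](T))) → 1
  ρ[h/a](σ[e>=7]((γ[u; COUNT(*)→a](U) ⋈[a=f] γ[e; MIN(d)→f](T)))) → 1

== RESULT ==
u | h | e | f
s | 3 | 7 | 3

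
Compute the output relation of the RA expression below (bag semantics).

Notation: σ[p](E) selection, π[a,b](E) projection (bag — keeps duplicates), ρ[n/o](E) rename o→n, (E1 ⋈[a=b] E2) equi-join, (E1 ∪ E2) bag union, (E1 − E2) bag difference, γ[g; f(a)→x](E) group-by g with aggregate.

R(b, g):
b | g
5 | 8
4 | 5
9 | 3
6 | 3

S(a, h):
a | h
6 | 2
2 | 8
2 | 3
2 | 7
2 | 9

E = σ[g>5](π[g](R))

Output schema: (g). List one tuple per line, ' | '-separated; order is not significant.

Row counts bottom-up:
  R → 4
  π[g](R) → 4
  σ[g>5](π[g](R)) → 1

== RESULT ==
g
8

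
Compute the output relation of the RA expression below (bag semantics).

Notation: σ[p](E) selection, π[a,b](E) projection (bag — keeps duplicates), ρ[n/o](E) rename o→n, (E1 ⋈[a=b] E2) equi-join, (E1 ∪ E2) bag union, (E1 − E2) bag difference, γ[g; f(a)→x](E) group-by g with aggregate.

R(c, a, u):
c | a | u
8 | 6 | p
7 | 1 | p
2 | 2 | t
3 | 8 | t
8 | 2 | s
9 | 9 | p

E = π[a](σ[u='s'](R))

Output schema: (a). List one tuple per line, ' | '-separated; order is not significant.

Subexpression sizes:
  R → 6
  σ[u='s'](R) → 1
  π[a](σ[u='s'](R)) → 1

== RESULT ==
a
2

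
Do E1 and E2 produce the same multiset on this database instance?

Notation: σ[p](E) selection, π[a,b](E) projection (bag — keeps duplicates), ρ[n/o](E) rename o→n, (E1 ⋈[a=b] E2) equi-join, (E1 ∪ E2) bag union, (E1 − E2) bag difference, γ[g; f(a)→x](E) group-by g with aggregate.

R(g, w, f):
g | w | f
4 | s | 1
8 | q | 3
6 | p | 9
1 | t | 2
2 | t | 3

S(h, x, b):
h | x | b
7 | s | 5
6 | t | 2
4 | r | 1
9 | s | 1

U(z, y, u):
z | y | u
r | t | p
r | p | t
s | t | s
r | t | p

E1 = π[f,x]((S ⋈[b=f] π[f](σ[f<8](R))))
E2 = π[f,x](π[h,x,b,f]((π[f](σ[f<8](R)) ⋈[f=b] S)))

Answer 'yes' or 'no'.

E1 row counts bottom-up:
  S → 4
  R → 5
  σ[f<8](R) → 4
  π[f](σ[f<8](R)) → 4
  (S ⋈[b=f] π[f](σ[f<8](R))) → 3
  π[f,x]((S ⋈[b=f] π[f](σ[f<8](R)))) → 3
E2 row counts bottom-up:
  R → 5
  σ[f<8](R) → 4
  π[f](σ[f<8](R)) → 4
  S → 4
  (π[f](σ[f<8](R)) ⋈[f=b] S) → 3
  π[h,x,b,f]((π[f](σ[f<8](R)) ⋈[f=b] S)) → 3
  π[f,x](π[h,x,b,f]((π[f](σ[f<8](R)) ⋈[f=b] S))) → 3

E1 and E2 produce the same multiset:
f | x
1 | r
1 | s
2 | t

yes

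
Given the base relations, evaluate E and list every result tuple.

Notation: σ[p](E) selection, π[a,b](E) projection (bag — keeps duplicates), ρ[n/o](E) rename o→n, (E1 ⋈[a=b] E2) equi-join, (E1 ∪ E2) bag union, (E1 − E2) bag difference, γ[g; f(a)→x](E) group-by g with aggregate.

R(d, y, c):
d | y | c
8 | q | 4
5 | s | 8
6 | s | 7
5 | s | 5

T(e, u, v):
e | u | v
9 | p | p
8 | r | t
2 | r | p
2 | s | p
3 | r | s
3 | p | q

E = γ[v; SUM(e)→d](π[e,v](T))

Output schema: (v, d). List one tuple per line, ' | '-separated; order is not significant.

Subexpression sizes:
  T → 6
  π[e,v](T) → 6
  γ[v; SUM(e)→d](π[e,v](T)) → 4

== RESULT ==
v | d
p | 13
q | 3
s | 3
t | 8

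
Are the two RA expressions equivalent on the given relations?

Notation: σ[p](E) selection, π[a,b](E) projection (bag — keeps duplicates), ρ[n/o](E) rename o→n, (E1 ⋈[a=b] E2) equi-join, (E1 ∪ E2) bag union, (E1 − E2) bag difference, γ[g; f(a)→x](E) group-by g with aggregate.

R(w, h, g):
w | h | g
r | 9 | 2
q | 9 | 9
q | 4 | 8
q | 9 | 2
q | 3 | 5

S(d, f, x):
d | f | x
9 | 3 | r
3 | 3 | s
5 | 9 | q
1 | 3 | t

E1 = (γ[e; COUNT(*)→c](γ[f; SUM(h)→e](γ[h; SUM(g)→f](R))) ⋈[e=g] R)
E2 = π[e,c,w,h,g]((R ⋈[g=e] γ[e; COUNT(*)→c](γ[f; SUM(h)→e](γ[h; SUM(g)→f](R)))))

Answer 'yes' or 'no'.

E1 stepwise |·|:
  R → 5
  γ[h; SUM(g)→f](R) → 3
  γ[f; SUM(h)→e](γ[h; SUM(g)→f](R)) → 3
  γ[e; COUNT(*)→c](γ[f; SUM(h)→e](γ[h; SUM(g)→f](R))) → 3
  R → 5
  (γ[e; COUNT(*)→c](γ[f; SUM(h)→e](γ[h; SUM(g)→f](R))) ⋈[e=g] R) → 1
E2 stepwise |·|:
  R → 5
  R → 5
  γ[h; SUM(g)→f](R) → 3
  γ[f; SUM(h)→e](γ[h; SUM(g)→f](R)) → 3
  γ[e; COUNT(*)→c](γ[f; SUM(h)→e](γ[h; SUM(g)→f](R))) → 3
  (R ⋈[g=e] γ[e; COUNT(*)→c](γ[f; SUM(h)→e](γ[h; SUM(g)→f](R)))) → 1
  π[e,c,w,h,g]((R ⋈[g=e] γ[e; COUNT(*)→c](γ[f; SUM(h)→e](γ[h; SUM(g)→f](R))))) → 1

E1 and E2 produce the same multiset:
e | c | w | h | g
9 | 1 | q | 9 | 9

yes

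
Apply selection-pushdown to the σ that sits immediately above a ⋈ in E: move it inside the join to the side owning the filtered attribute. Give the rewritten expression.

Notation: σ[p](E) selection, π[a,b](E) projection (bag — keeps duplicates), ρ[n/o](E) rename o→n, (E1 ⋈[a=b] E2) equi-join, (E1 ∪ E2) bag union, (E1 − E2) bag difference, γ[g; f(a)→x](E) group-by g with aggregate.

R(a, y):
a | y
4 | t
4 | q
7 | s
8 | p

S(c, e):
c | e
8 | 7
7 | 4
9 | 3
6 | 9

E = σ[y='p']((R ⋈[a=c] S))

σ filters on y, owned by the left side.
E' = (σ[y='p'](R) ⋈[a=c] S)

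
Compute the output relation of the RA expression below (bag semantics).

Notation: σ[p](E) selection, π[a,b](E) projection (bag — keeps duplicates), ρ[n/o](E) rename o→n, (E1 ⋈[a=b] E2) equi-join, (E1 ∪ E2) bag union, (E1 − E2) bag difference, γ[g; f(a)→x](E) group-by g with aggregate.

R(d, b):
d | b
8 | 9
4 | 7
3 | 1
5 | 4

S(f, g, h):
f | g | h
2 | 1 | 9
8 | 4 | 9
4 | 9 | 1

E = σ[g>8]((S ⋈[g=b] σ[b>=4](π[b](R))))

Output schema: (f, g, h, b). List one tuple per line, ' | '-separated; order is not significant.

Subexpression sizes:
  S → 3
  R → 4
  π[b](R) → 4
  σ[b>=4](π[b](R)) → 3
  (S ⋈[g=b] σ[b>=4](π[b](R))) → 2
  σ[g>8]((S ⋈[g=b] σ[b>=4](π[b](R)))) → 1

== RESULT ==
f | g | h | b
4 | 9 | 1 | 9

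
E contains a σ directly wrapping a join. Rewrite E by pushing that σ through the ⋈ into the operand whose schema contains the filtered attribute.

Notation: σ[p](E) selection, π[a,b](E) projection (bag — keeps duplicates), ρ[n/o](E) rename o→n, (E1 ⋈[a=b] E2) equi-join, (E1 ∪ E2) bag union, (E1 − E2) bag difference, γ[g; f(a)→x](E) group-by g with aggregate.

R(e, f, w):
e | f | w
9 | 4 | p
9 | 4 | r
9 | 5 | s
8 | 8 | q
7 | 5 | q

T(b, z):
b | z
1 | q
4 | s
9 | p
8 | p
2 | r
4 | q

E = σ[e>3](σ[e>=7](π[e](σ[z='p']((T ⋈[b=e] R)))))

σ filters on z, owned by the left side.
E' = σ[e>3](σ[e>=7](π[e]((σ[z='p'](T) ⋈[b=e] R))))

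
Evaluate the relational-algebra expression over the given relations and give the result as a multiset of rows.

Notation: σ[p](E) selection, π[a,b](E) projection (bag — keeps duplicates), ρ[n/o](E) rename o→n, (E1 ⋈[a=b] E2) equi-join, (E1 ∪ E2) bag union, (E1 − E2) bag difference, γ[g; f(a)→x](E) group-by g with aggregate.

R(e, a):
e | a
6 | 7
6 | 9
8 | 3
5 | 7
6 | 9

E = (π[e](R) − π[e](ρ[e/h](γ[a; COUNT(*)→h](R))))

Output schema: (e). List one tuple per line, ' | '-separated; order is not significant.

Subexpression sizes:
  R → 5
  π[e](R) → 5
  R → 5
  γ[a; COUNT(*)→h](R) → 3
  ρ[e/h](γ[a; COUNT(*)→h](R)) → 3
  π[e](ρ[e/h](γ[a; COUNT(*)→h](R))) → 3
  (π[e](R) − π[e](ρ[e/h](γ[a; COUNT(*)→h](R)))) → 5

== RESULT ==
e
5
6
6
6
8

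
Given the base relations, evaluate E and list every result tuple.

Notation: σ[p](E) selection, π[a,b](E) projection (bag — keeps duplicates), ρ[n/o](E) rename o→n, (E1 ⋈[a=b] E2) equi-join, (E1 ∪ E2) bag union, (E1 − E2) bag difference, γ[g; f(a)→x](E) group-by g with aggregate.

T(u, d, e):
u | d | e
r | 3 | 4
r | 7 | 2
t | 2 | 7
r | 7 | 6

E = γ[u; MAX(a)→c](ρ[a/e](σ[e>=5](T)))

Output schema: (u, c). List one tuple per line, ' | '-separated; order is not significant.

Per-node cardinality:
  T → 4
  σ[e>=5](T) → 2
  ρ[a/e](σ[e>=5](T)) → 2
  γ[u; MAX(a)→c](ρ[a/e](σ[e>=5](T))) → 2

== RESULT ==
u | c
r | 6
t | 7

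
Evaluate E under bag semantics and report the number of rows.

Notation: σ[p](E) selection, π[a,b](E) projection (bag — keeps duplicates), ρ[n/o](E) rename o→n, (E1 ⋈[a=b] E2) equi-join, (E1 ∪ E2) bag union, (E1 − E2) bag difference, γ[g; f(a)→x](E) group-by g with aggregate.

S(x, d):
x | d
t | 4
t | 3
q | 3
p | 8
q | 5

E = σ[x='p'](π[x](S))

Stepwise |·|:
  S → 5
  π[x](S) → 5
  σ[x='p'](π[x](S)) → 1

|E| = 1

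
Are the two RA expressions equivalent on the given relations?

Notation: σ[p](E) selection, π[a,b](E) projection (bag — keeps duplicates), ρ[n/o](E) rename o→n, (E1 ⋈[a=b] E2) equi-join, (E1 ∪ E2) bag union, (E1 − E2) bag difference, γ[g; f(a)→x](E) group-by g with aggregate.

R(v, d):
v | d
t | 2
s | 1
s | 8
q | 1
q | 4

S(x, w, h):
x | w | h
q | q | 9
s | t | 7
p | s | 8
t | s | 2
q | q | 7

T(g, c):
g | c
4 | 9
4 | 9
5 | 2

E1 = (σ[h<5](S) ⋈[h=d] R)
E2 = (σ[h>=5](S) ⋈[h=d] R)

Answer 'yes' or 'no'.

E1 per-node cardinality:
  S → 5
  σ[h<5](S) → 1
  R → 5
  (σ[h<5](S) ⋈[h=d] R) → 1
E2 per-node cardinality:
  S → 5
  σ[h>=5](S) → 4
  R → 5
  (σ[h>=5](S) ⋈[h=d] R) → 1

E1 result:
x | w | h | v | d
t | s | 2 | t | 2
E2 result:
x | w | h | v | d
p | s | 8 | s | 8
Witness: ('t', 's', 2, 't', 2) appears 1× in E1 but 0× in E2.

no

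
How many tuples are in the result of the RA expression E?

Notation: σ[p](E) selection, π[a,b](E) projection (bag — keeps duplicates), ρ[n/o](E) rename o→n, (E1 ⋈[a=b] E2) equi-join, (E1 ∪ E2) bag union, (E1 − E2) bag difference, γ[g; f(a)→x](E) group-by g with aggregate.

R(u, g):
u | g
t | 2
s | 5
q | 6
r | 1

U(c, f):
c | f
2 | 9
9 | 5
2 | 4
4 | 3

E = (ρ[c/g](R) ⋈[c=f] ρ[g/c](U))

Row counts bottom-up:
  R → 4
  ρ[c/g](R) → 4
  U → 4
  ρ[g/c](U) → 4
  (ρ[c/g](R) ⋈[c=f] ρ[g/c](U)) → 1

|E| = 1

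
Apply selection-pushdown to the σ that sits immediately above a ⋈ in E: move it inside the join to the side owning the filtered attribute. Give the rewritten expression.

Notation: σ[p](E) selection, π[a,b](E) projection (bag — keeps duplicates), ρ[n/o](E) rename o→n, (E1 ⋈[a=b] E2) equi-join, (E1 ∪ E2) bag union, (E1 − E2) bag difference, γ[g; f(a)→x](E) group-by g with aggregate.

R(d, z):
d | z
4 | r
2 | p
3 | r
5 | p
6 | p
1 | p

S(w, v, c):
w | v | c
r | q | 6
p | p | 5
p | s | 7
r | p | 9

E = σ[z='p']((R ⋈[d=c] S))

σ filters on z, owned by the left side.
E' = (σ[z='p'](R) ⋈[d=c] S)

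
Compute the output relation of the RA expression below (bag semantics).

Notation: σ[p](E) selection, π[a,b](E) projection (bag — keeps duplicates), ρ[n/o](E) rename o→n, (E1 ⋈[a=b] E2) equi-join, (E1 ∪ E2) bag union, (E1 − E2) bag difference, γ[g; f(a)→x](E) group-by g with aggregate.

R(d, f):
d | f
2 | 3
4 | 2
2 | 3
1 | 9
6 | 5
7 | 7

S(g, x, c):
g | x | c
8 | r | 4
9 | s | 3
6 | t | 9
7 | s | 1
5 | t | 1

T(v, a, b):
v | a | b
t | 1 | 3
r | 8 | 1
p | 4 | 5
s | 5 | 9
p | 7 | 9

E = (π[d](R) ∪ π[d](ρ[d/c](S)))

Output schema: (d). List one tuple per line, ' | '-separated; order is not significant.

Row counts bottom-up:
  R → 6
  π[d](R) → 6
  S → 5
  ρ[d/c](S) → 5
  π[d](ρ[d/c](S)) → 5
  (π[d](R) ∪ π[d](ρ[d/c](S))) → 11

== RESULT ==
d
1
1
1
2
2
3
4
4
6
7
9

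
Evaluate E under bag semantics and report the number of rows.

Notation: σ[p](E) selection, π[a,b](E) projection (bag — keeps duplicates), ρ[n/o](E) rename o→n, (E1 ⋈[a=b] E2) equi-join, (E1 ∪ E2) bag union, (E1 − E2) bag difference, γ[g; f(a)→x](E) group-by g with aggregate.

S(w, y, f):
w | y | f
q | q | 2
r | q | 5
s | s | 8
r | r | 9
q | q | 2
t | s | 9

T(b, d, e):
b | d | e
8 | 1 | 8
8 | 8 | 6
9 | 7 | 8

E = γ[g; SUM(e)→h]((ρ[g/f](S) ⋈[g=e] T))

Subexpression sizes:
  S → 6
  ρ[g/f](S) → 6
  T → 3
  (ρ[g/f](S) ⋈[g=e] T) → 2
  γ[g; SUM(e)→h]((ρ[g/f](S) ⋈[g=e] T)) → 1

|E| = 1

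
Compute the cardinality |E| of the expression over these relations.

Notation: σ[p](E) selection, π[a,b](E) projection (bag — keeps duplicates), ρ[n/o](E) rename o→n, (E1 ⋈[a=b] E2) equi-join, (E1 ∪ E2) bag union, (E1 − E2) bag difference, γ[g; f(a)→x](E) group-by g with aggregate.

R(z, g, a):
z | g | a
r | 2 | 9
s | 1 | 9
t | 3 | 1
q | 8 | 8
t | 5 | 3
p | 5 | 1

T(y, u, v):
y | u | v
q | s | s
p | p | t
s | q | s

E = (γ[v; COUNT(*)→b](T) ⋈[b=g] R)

Per-node cardinality:
  T → 3
  γ[v; COUNT(*)→b](T) → 2
  R → 6
  (γ[v; COUNT(*)→b](T) ⋈[b=g] R) → 2

|E| = 2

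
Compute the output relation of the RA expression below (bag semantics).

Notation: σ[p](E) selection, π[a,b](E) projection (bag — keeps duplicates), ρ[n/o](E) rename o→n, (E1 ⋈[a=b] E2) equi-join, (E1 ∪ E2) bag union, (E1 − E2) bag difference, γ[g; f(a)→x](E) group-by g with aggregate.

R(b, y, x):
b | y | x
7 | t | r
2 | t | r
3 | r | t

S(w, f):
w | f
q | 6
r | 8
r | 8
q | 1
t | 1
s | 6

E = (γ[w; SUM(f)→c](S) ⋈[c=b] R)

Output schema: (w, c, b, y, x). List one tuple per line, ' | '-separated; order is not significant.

Stepwise |·|:
  S → 6
  γ[w; SUM(f)→c](S) → 4
  R → 3
  (γ[w; SUM(f)→c](S) ⋈[c=b] R) → 1

== RESULT ==
w | c | b | y | x
q | 7 | 7 | t | r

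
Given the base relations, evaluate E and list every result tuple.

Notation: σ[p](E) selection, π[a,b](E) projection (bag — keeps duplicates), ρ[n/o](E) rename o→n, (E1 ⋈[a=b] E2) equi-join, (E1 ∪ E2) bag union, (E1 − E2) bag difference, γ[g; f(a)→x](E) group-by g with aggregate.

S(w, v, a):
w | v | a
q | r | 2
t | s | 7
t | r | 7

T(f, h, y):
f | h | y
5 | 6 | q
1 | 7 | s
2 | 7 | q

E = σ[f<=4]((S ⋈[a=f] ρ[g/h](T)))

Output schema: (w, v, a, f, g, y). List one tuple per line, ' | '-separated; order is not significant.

Row counts bottom-up:
  S → 3
  T → 3
  ρ[g/h](T) → 3
  (S ⋈[a=f] ρ[g/h](T)) → 1
  σ[f<=4]((S ⋈[a=f] ρ[g/h](T))) → 1

== RESULT ==
w | v | a | f | g | y
q | r | 2 | 2 | 7 | q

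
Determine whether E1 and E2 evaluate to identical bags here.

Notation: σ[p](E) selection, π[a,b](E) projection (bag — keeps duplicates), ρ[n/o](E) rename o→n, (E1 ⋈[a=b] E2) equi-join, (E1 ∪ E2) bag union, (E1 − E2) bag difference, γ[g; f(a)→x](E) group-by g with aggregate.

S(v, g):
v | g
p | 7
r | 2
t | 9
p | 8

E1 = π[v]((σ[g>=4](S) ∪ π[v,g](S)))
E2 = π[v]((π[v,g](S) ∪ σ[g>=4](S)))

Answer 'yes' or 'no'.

E1 row counts bottom-up:
  S → 4
  σ[g>=4](S) → 3
  S → 4
  π[v,g](S) → 4
  (σ[g>=4](S) ∪ π[v,g](S)) → 7
  π[v]((σ[g>=4](S) ∪ π[v,g](S))) → 7
E2 row counts bottom-up:
  S → 4
  π[v,g](S) → 4
  S → 4
  σ[g>=4](S) → 3
  (π[v,g](S) ∪ σ[g>=4](S)) → 7
  π[v]((π[v,g](S) ∪ σ[g>=4](S))) → 7

E1 and E2 produce the same multiset:
v
p
p
p
p
r
t
t

yes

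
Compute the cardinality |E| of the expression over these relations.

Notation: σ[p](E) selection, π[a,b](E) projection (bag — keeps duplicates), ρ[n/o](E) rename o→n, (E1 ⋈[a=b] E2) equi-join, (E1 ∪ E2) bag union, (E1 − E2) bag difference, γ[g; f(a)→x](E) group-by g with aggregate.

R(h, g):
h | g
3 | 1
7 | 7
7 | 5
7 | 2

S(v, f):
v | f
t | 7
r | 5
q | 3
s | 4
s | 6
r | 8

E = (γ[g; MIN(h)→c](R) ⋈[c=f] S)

Stepwise |·|:
  R → 4
  γ[g; MIN(h)→c](R) → 4
  S → 6
  (γ[g; MIN(h)→c](R) ⋈[c=f] S) → 4

|E| = 4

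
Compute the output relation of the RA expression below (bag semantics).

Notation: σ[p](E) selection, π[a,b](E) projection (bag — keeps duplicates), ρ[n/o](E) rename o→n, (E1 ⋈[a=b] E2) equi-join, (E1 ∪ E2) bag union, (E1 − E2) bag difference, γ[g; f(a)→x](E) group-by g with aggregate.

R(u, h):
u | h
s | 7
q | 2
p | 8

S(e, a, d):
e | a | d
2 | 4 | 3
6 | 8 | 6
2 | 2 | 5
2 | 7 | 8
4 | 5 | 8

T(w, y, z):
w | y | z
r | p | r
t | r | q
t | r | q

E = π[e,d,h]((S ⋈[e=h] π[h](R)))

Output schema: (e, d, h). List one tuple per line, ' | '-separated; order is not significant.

Subexpression sizes:
  S → 5
  R → 3
  π[h](R) → 3
  (S ⋈[e=h] π[h](R)) → 3
  π[e,d,h]((S ⋈[e=h] π[h](R))) → 3

== RESULT ==
e | d | h
2 | 3 | 2
2 | 5 | 2
2 | 8 | 2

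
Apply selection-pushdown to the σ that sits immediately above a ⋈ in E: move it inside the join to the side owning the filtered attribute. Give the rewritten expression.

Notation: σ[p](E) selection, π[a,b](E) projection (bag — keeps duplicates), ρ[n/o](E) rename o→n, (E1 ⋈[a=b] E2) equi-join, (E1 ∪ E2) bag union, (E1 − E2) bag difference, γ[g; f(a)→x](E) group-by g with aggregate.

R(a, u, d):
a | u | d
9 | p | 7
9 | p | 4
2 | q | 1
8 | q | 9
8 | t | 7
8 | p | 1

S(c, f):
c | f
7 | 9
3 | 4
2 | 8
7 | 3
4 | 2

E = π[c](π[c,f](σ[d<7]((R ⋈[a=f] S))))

σ filters on d, owned by the left side.
E' = π[c](π[c,f]((σ[d<7](R) ⋈[a=f] S)))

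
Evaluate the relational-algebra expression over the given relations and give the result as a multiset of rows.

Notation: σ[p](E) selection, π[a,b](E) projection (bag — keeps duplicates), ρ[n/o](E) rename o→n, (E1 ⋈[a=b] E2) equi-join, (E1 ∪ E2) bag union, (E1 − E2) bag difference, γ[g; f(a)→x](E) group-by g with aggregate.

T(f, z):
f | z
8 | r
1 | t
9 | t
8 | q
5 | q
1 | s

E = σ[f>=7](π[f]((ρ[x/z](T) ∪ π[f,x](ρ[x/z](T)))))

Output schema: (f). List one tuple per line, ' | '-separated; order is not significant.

Per-node cardinality:
  T → 6
  ρ[x/z](T) → 6
  T → 6
  ρ[x/z](T) → 6
  π[f,x](ρ[x/z](T)) → 6
  (ρ[x/z](T) ∪ π[f,x](ρ[x/z](T))) → 12
  π[f]((ρ[x/z](T) ∪ π[f,x](ρ[x/z](T)))) → 12
  σ[f>=7](π[f]((ρ[x/z](T) ∪ π[f,x](ρ[x/z](T))))) → 6

== RESULT ==
f
8
8
8
8
9
9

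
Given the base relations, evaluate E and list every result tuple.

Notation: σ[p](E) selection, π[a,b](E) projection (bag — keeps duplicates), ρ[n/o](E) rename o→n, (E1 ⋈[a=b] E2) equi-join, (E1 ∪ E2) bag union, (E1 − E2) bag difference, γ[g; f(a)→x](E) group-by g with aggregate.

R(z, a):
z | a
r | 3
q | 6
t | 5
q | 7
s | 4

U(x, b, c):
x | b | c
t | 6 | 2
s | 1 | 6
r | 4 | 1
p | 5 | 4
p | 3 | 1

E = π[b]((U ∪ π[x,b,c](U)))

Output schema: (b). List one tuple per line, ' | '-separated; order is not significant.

Per-node cardinality:
  U → 5
  U → 5
  π[x,b,c](U) → 5
  (U ∪ π[x,b,c](U)) → 10
  π[b]((U ∪ π[x,b,c](U))) → 10

== RESULT ==
b
1
1
3
3
4
4
5
5
6
6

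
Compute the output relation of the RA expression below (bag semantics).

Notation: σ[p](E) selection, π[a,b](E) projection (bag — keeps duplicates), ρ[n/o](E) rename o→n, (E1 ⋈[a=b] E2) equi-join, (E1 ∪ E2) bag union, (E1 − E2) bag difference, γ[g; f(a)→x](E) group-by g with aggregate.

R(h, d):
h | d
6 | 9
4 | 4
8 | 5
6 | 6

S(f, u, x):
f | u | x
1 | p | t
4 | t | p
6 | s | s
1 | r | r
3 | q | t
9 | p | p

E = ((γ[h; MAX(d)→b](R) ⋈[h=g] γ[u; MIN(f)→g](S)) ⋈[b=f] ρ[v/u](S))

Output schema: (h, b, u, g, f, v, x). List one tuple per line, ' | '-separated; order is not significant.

Subexpression sizes:
  R → 4
  γ[h; MAX(d)→b](R) → 3
  S → 6
  γ[u; MIN(f)→g](S) → 5
  (γ[h; MAX(d)→b](R) ⋈[h=g] γ[u; MIN(f)→g](S)) → 2
  S → 6
  ρ[v/u](S) → 6
  ((γ[h; MAX(d)→b](R) ⋈[h=g] γ[u; MIN(f)→g](S)) ⋈[b=f] ρ[v/u](S)) → 2

== RESULT ==
h | b | u | g | f | v | x
4 | 4 | t | 4 | 4 | t | p
6 | 9 | s | 6 | 9 | p | p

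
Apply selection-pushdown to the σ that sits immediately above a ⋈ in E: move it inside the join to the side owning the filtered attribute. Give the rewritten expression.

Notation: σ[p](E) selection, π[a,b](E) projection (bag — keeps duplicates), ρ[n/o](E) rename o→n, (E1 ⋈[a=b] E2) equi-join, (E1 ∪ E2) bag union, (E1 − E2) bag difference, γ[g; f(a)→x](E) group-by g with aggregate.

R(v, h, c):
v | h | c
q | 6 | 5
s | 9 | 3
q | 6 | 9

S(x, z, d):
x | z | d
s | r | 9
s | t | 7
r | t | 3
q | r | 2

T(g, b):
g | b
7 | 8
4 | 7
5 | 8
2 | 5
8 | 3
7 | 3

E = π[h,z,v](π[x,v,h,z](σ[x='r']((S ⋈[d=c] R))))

σ filters on x, owned by the left side.
E' = π[h,z,v](π[x,v,h,z]((σ[x='r'](S) ⋈[d=c] R)))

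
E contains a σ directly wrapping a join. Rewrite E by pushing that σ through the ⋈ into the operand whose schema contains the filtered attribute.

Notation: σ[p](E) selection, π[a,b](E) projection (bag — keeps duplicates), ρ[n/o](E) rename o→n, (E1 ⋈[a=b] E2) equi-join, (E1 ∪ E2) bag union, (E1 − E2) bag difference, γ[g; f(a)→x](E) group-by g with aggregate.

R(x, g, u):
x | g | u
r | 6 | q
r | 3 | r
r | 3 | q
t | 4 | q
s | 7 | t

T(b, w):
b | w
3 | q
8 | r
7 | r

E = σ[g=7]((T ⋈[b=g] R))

σ filters on g, owned by the right side.
E' = (T ⋈[b=g] σ[g=7](R))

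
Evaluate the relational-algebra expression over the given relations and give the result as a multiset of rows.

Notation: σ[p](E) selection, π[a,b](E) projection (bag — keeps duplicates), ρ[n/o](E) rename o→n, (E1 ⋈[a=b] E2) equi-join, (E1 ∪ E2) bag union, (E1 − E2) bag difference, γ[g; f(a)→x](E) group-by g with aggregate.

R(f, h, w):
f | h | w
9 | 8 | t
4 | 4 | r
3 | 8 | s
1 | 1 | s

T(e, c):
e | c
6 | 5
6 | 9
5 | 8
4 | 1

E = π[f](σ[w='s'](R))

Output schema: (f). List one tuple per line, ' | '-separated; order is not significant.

Row counts bottom-up:
  R → 4
  σ[w='s'](R) → 2
  π[f](σ[w='s'](R)) → 2

== RESULT ==
f
1
3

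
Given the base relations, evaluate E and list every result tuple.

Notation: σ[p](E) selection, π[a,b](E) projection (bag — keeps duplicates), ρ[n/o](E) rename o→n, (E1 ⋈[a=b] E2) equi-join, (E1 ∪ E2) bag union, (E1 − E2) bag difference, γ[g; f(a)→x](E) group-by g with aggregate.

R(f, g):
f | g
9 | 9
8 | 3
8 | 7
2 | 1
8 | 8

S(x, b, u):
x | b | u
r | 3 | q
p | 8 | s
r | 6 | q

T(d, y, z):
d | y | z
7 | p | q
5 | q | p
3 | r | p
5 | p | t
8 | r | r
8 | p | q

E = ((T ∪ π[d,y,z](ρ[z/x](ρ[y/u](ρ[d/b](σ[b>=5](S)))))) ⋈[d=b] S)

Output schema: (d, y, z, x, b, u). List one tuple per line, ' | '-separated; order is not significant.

Row counts bottom-up:
  T → 6
  S → 3
  σ[b>=5](S) → 2
  ρ[d/b](σ[b>=5](S)) → 2
  ρ[y/u](ρ[d/b](σ[b>=5](S))) → 2
  ρ[z/x](ρ[y/u](ρ[d/b](σ[b>=5](S)))) → 2
  π[d,y,z](ρ[z/x](ρ[y/u](ρ[d/b](σ[b>=5](S))))) → 2
  (T ∪ π[d,y,z](ρ[z/x](ρ[y/u](ρ[d/b](σ[b>=5](S)))))) → 8
  S → 3
  ((T ∪ π[d,y,z](ρ[z/x](ρ[y/u](ρ[d/b](σ[b>=5](S)))))) ⋈[d=b] S) → 5

== RESULT ==
d | y | z | x | b | u
3 | r | p | r | 3 | q
6 | q | r | r | 6 | q
8 | p | q | p | 8 | s
8 | r | r | p | 8 | s
8 | s | p | p | 8 | s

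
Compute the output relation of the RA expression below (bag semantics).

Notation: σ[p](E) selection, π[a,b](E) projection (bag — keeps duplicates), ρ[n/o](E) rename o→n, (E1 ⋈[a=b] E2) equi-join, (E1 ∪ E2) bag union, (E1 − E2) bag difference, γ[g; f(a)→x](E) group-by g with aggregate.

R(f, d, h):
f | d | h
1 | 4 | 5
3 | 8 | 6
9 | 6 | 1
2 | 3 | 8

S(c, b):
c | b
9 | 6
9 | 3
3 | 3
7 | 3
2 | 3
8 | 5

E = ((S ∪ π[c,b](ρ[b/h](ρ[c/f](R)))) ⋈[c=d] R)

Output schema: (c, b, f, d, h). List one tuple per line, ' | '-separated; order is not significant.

Subexpression sizes:
  S → 6
  R → 4
  ρ[c/f](R) → 4
  ρ[b/h](ρ[c/f](R)) → 4
  π[c,b](ρ[b/h](ρ[c/f](R))) → 4
  (S ∪ π[c,b](ρ[b/h](ρ[c/f](R)))) → 10
  R → 4
  ((S ∪ π[c,b](ρ[b/h](ρ[c/f](R)))) ⋈[c=d] R) → 3

== RESULT ==
c | b | f | d | h
3 | 3 | 2 | 3 | 8
3 | 6 | 2 | 3 | 8
8 | 5 | 3 | 8 | 6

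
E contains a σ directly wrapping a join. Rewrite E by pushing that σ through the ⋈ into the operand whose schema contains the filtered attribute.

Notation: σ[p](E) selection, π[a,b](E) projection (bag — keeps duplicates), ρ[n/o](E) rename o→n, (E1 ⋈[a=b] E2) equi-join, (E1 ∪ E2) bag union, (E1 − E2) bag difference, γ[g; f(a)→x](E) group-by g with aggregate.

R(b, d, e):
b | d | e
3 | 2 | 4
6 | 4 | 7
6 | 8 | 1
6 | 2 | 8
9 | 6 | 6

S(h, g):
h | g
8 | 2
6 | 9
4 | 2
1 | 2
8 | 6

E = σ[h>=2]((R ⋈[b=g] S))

σ filters on h, owned by the right side.
E' = (R ⋈[b=g] σ[h>=2](S))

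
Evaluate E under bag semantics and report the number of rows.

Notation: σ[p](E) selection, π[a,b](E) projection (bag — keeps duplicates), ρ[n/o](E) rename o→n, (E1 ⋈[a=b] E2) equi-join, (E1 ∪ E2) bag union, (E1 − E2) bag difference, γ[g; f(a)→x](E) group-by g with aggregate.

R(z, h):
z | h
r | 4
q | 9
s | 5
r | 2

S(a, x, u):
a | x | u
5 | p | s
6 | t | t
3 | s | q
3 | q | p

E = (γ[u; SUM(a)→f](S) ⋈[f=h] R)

Subexpression sizes:
  S → 4
  γ[u; SUM(a)→f](S) → 4
  R → 4
  (γ[u; SUM(a)→f](S) ⋈[f=h] R) → 1

|E| = 1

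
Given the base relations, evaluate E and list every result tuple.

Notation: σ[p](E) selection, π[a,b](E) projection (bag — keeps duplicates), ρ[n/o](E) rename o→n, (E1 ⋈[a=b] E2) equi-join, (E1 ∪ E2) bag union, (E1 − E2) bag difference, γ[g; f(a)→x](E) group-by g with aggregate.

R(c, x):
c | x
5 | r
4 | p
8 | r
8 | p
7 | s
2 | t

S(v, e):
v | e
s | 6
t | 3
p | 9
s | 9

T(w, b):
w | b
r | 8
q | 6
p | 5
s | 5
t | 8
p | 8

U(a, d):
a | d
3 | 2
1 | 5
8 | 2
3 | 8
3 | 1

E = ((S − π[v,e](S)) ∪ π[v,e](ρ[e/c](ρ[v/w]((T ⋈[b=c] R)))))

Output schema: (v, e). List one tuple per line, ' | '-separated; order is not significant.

Stepwise |·|:
  S → 4
  S → 4
  π[v,e](S) → 4
  (S − π[v,e](S)) → 0
  T → 6
  R → 6
  (T ⋈[b=c] R) → 8
  ρ[v/w]((T ⋈[b=c] R)) → 8
  ρ[e/c](ρ[v/w]((T ⋈[b=c] R))) → 8
  π[v,e](ρ[e/c](ρ[v/w]((T ⋈[b=c] R)))) → 8
  ((S − π[v,e](S)) ∪ π[v,e](ρ[e/c](ρ[v/w]((T ⋈[b=c] R))))) → 8

== RESULT ==
v | e
p | 5
p | 8
p | 8
r | 8
r | 8
s | 5
t | 8
t | 8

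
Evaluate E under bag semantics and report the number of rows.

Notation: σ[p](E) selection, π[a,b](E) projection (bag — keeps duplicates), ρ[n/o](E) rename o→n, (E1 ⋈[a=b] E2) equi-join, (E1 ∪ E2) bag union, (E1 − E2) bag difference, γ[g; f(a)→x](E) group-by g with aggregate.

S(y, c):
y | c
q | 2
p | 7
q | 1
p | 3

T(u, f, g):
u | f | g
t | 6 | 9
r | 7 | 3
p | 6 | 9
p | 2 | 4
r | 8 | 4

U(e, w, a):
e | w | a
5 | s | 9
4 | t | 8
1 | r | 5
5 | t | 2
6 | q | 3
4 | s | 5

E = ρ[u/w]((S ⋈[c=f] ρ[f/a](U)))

Per-node cardinality:
  S → 4
  U → 6
  ρ[f/a](U) → 6
  (S ⋈[c=f] ρ[f/a](U)) → 2
  ρ[u/w]((S ⋈[c=f] ρ[f/a](U))) → 2

|E| = 2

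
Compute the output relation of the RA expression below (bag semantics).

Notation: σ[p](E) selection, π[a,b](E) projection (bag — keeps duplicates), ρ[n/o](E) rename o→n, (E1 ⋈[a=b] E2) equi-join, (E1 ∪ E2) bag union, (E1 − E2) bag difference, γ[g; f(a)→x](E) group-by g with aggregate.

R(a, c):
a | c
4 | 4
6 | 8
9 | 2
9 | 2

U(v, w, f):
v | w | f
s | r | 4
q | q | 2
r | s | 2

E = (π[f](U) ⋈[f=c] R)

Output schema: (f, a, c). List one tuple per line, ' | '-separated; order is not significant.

Per-node cardinality:
  U → 3
  π[f](U) → 3
  R → 4
  (π[f](U) ⋈[f=c] R) → 5

== RESULT ==
f | a | c
2 | 9 | 2
2 | 9 | 2
2 | 9 | 2
2 | 9 | 2
4 | 4 | 4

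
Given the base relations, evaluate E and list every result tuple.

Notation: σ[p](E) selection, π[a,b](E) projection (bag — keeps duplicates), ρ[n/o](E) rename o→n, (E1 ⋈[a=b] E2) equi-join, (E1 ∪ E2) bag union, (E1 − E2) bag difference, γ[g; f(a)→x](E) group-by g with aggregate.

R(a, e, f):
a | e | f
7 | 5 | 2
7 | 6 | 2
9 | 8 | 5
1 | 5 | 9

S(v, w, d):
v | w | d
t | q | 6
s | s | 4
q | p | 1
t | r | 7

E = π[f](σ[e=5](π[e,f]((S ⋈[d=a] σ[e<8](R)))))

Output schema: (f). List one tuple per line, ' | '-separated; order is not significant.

Subexpression sizes:
  S → 4
  R → 4
  σ[e<8](R) → 3
  (S ⋈[d=a] σ[e<8](R)) → 3
  π[e,f]((S ⋈[d=a] σ[e<8](R))) → 3
  σ[e=5](π[e,f]((S ⋈[d=a] σ[e<8](R)))) → 2
  π[f](σ[e=5](π[e,f]((S ⋈[d=a] σ[e<8](R))))) → 2

== RESULT ==
f
2
9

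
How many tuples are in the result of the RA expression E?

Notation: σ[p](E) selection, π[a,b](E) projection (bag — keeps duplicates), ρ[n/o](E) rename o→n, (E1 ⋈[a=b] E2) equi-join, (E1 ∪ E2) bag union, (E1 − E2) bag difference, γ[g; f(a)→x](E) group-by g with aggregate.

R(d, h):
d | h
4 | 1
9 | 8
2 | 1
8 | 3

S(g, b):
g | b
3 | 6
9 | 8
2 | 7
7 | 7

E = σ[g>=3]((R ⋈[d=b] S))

Row counts bottom-up:
  R → 4
  S → 4
  (R ⋈[d=b] S) → 1
  σ[g>=3]((R ⋈[d=b] S)) → 1

|E| = 1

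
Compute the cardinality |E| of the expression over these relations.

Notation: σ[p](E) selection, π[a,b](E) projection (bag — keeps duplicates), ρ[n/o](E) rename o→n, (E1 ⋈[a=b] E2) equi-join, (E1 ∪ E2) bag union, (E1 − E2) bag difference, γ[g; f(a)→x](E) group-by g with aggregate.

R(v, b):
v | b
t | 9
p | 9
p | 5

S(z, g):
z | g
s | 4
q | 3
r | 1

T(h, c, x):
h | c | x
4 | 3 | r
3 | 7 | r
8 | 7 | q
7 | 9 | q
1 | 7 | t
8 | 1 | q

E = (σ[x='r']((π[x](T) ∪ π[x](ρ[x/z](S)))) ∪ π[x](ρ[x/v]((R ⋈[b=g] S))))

Row counts bottom-up:
  T → 6
  π[x](T) → 6
  S → 3
  ρ[x/z](S) → 3
  π[x](ρ[x/z](S)) → 3
  (π[x](T) ∪ π[x](ρ[x/z](S))) → 9
  σ[x='r']((π[x](T) ∪ π[x](ρ[x/z](S)))) → 3
  R → 3
  S → 3
  (R ⋈[b=g] S) → 0
  ρ[x/v]((R ⋈[b=g] S)) → 0
  π[x](ρ[x/v]((R ⋈[b=g] S))) → 0
  (σ[x='r']((π[x](T) ∪ π[x](ρ[x/z](S)))) ∪ π[x](ρ[x/v]((R ⋈[b=g] S)))) → 3

|E| = 3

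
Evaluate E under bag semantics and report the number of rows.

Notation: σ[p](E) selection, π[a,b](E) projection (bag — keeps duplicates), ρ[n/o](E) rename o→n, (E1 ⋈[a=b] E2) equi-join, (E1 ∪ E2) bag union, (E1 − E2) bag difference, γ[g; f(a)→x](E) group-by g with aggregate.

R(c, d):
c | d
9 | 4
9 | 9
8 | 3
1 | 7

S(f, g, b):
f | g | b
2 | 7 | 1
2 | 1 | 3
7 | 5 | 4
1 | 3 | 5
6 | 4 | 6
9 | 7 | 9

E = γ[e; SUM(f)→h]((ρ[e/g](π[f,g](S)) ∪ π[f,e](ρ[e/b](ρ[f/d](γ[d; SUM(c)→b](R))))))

Subexpression sizes:
  S → 6
  π[f,g](S) → 6
  ρ[e/g](π[f,g](S)) → 6
  R → 4
  γ[d; SUM(c)→b](R) → 4
  ρ[f/d](γ[d; SUM(c)→b](R)) → 4
  ρ[e/b](ρ[f/d](γ[d; SUM(c)→b](R))) → 4
  π[f,e](ρ[e/b](ρ[f/d](γ[d; SUM(c)→b](R)))) → 4
  (ρ[e/g](π[f,g](S)) ∪ π[f,e](ρ[e/b](ρ[f/d](γ[d; SUM(c)→b](R))))) → 10
  γ[e; SUM(f)→h]((ρ[e/g](π[f,g](S)) ∪ π[f,e](ρ[e/b](ρ[f/d](γ[d; SUM(c)→b](R)))))) → 7

|E| = 7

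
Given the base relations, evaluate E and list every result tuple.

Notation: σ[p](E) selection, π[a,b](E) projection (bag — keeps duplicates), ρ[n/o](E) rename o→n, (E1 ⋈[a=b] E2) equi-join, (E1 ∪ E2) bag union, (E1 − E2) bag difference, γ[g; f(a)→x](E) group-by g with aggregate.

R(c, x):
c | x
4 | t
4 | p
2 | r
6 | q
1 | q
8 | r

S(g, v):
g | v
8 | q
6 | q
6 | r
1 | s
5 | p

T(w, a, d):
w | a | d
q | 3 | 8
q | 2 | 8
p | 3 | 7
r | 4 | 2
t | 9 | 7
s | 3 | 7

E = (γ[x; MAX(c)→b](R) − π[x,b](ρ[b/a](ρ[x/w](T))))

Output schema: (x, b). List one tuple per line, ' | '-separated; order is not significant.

Stepwise |·|:
  R → 6
  γ[x; MAX(c)→b](R) → 4
  T → 6
  ρ[x/w](T) → 6
  ρ[b/a](ρ[x/w](T)) → 6
  π[x,b](ρ[b/a](ρ[x/w](T))) → 6
  (γ[x; MAX(c)→b](R) − π[x,b](ρ[b/a](ρ[x/w](T)))) → 4

== RESULT ==
x | b
p | 4
q | 6
r | 8
t | 4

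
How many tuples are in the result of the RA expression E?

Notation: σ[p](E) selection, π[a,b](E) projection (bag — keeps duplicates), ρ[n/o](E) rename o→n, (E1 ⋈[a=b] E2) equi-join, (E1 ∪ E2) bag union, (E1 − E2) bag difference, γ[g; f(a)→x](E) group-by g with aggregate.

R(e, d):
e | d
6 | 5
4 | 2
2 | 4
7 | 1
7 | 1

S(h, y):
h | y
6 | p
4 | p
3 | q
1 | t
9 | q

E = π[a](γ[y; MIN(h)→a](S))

Per-node cardinality:
  S → 5
  γ[y; MIN(h)→a](S) → 3
  π[a](γ[y; MIN(h)→a](S)) → 3

|E| = 3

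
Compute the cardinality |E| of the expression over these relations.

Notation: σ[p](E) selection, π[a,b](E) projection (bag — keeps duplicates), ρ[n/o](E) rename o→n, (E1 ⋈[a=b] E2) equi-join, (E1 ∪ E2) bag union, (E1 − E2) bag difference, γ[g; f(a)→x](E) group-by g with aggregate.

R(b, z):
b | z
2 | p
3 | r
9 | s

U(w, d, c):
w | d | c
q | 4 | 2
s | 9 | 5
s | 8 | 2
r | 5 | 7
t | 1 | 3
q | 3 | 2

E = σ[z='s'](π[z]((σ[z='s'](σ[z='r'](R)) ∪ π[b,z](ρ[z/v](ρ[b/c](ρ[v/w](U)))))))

Subexpression sizes:
  R → 3
  σ[z='r'](R) → 1
  σ[z='s'](σ[z='r'](R)) → 0
  U → 6
  ρ[v/w](U) → 6
  ρ[b/c](ρ[v/w](U)) → 6
  ρ[z/v](ρ[b/c](ρ[v/w](U))) → 6
  π[b,z](ρ[z/v](ρ[b/c](ρ[v/w](U)))) → 6
  (σ[z='s'](σ[z='r'](R)) ∪ π[b,z](ρ[z/v](ρ[b/c](ρ[v/w](U))))) → 6
  π[z]((σ[z='s'](σ[z='r'](R)) ∪ π[b,z](ρ[z/v](ρ[b/c](ρ[v/w](U)))))) → 6
  σ[z='s'](π[z]((σ[z='s'](σ[z='r'](R)) ∪ π[b,z](ρ[z/v](ρ[b/c](ρ[v/w](U))))))) → 2

|E| = 2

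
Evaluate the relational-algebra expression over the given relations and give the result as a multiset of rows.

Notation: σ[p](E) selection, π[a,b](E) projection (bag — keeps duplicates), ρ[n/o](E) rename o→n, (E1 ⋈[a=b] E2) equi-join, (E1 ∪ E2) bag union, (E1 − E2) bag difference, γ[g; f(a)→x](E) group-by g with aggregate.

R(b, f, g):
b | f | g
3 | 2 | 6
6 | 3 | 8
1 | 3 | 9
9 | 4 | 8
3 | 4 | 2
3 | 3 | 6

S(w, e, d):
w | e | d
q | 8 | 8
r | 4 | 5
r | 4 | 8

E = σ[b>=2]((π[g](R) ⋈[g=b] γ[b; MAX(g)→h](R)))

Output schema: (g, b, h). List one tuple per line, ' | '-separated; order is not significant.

Subexpression sizes:
  R → 6
  π[g](R) → 6
  R → 6
  γ[b; MAX(g)→h](R) → 4
  (π[g](R) ⋈[g=b] γ[b; MAX(g)→h](R)) → 3
  σ[b>=2]((π[g](R) ⋈[g=b] γ[b; MAX(g)→h](R))) → 3

== RESULT ==
g | b | h
6 | 6 | 8
6 | 6 | 8
9 | 9 | 8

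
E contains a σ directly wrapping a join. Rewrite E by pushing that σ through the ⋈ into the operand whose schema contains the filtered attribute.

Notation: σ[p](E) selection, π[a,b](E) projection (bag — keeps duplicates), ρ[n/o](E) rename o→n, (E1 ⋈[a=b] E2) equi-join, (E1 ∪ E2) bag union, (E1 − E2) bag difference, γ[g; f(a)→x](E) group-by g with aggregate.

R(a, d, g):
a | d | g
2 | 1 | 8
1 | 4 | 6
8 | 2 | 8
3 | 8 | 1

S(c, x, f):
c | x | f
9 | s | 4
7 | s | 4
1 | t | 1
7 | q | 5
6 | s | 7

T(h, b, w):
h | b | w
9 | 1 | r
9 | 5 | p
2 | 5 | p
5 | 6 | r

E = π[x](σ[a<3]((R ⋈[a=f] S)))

σ filters on a, owned by the left side.
E' = π[x]((σ[a<3](R) ⋈[a=f] S))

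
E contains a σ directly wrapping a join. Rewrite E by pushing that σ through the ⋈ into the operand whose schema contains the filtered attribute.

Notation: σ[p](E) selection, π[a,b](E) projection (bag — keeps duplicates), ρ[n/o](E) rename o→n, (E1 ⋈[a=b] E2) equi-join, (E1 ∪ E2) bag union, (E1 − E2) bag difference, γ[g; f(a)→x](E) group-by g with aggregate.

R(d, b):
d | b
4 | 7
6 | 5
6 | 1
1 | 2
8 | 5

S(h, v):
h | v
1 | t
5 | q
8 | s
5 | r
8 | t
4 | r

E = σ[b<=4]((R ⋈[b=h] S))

σ filters on b, owned by the left side.
E' = (σ[b<=4](R) ⋈[b=h] S)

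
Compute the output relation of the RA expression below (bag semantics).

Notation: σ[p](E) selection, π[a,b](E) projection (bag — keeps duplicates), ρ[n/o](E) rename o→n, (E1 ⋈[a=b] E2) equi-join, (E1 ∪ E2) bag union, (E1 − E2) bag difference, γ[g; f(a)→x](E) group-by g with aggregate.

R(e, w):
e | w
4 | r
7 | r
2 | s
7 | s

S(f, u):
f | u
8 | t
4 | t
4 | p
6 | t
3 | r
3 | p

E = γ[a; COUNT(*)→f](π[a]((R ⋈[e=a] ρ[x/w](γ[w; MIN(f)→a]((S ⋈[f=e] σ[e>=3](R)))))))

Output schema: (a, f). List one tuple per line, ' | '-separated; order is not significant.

Subexpression sizes:
  R → 4
  S → 6
  R → 4
  σ[e>=3](R) → 3
  (S ⋈[f=e] σ[e>=3](R)) → 2
  γ[w; MIN(f)→a]((S ⋈[f=e] σ[e>=3](R))) → 1
  ρ[x/w](γ[w; MIN(f)→a]((S ⋈[f=e] σ[e>=3](R)))) → 1
  (R ⋈[e=a] ρ[x/w](γ[w; MIN(f)→a]((S ⋈[f=e] σ[e>=3](R))))) → 1
  π[a]((R ⋈[e=a] ρ[x/w](γ[w; MIN(f)→a]((S ⋈[f=e] σ[e>=3](R)))))) → 1
  γ[a; COUNT(*)→f](π[a]((R ⋈[e=a] ρ[x/w](γ[w; MIN(f)→a]((S ⋈[f=e] σ[e>=3](R))))))) → 1

== RESULT ==
a | f
4 | 1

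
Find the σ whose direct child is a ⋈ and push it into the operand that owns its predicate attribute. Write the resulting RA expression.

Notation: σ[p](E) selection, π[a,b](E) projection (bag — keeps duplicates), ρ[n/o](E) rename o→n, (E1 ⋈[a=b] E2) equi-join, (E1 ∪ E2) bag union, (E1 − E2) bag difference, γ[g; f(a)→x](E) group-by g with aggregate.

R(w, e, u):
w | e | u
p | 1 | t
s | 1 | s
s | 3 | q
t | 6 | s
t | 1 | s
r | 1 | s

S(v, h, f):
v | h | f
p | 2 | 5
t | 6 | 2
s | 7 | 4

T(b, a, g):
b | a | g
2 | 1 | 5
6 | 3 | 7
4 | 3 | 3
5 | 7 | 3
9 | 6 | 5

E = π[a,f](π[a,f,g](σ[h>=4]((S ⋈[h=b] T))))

σ filters on h, owned by the left side.
E' = π[a,f](π[a,f,g]((σ[h>=4](S) ⋈[h=b] T)))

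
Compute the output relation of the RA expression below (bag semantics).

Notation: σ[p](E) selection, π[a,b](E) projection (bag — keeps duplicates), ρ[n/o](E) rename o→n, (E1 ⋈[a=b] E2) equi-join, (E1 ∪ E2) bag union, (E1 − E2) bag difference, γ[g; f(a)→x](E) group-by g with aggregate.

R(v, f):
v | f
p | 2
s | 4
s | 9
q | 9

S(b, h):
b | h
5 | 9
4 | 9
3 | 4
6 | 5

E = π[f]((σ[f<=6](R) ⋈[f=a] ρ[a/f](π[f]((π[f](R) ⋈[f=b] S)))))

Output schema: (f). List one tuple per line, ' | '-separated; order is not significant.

Stepwise |·|:
  R → 4
  σ[f<=6](R) → 2
  R → 4
  π[f](R) → 4
  S → 4
  (π[f](R) ⋈[f=b] S) → 1
  π[f]((π[f](R) ⋈[f=b] S)) → 1
  ρ[a/f](π[f]((π[f](R) ⋈[f=b] S))) → 1
  (σ[f<=6](R) ⋈[f=a] ρ[a/f](π[f]((π[f](R) ⋈[f=b] S)))) → 1
  π[f]((σ[f<=6](R) ⋈[f=a] ρ[a/f](π[f]((π[f](R) ⋈[f=b] S))))) → 1

== RESULT ==
f
4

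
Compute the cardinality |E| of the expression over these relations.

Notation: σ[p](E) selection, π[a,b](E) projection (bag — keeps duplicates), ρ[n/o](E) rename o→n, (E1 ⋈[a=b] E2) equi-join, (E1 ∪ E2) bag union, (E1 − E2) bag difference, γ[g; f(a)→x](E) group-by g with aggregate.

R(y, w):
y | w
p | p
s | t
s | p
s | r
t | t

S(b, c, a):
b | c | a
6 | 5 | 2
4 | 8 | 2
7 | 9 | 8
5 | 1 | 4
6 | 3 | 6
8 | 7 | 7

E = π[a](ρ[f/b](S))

Per-node cardinality:
  S → 6
  ρ[f/b](S) → 6
  π[a](ρ[f/b](S)) → 6

|E| = 6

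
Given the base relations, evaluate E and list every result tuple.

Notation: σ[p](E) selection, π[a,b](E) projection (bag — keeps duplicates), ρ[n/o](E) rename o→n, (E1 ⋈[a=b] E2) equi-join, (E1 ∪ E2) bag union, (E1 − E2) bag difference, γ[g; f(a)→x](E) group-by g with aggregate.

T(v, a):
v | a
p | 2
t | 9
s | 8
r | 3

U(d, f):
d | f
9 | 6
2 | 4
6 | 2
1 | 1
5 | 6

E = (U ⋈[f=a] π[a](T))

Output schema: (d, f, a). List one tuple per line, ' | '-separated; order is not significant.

Subexpression sizes:
  U → 5
  T → 4
  π[a](T) → 4
  (U ⋈[f=a] π[a](T)) → 1

== RESULT ==
d | f | a
6 | 2 | 2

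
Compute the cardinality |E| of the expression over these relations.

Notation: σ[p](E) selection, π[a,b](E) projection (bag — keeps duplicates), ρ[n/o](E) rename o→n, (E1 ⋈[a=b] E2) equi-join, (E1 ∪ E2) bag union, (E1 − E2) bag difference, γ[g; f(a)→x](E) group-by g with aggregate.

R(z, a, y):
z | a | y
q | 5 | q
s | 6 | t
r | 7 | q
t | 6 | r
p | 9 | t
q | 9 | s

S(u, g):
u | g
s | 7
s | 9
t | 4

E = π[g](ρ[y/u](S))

Per-node cardinality:
  S → 3
  ρ[y/u](S) → 3
  π[g](ρ[y/u](S)) → 3

|E| = 3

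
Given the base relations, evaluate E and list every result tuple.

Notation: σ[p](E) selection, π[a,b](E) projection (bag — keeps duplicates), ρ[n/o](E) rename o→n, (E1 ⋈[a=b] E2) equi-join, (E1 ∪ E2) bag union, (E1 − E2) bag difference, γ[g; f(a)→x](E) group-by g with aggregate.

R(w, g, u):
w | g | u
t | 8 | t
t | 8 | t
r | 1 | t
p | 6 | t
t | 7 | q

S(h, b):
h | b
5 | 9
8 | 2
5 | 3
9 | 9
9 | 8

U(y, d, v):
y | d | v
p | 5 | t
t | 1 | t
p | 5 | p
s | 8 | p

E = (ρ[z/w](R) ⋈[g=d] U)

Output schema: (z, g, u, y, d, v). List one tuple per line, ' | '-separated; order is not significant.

Subexpression sizes:
  R → 5
  ρ[z/w](R) → 5
  U → 4
  (ρ[z/w](R) ⋈[g=d] U) → 3

== RESULT ==
z | g | u | y | d | v
r | 1 | t | t | 1 | t
t | 8 | t | s | 8 | p
t | 8 | t | s | 8 | p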